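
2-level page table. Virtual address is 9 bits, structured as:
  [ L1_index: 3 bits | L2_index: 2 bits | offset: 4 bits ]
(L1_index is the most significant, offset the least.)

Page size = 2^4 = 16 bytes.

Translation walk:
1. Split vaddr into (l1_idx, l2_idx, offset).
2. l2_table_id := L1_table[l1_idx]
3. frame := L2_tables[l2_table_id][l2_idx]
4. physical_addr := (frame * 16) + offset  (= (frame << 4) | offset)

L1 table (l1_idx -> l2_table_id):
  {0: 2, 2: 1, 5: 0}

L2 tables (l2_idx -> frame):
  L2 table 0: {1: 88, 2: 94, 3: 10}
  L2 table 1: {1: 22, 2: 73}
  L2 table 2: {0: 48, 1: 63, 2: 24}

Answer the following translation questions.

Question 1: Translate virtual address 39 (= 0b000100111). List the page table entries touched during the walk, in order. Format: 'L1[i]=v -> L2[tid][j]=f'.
Answer: L1[0]=2 -> L2[2][2]=24

Derivation:
vaddr = 39 = 0b000100111
Split: l1_idx=0, l2_idx=2, offset=7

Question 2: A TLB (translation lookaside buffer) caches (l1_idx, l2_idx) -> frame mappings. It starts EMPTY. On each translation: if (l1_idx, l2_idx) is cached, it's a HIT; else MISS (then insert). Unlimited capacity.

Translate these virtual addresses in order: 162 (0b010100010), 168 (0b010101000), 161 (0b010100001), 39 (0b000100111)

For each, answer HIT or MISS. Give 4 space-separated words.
vaddr=162: (2,2) not in TLB -> MISS, insert
vaddr=168: (2,2) in TLB -> HIT
vaddr=161: (2,2) in TLB -> HIT
vaddr=39: (0,2) not in TLB -> MISS, insert

Answer: MISS HIT HIT MISS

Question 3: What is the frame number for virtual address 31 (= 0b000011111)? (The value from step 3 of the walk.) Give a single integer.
Answer: 63

Derivation:
vaddr = 31: l1_idx=0, l2_idx=1
L1[0] = 2; L2[2][1] = 63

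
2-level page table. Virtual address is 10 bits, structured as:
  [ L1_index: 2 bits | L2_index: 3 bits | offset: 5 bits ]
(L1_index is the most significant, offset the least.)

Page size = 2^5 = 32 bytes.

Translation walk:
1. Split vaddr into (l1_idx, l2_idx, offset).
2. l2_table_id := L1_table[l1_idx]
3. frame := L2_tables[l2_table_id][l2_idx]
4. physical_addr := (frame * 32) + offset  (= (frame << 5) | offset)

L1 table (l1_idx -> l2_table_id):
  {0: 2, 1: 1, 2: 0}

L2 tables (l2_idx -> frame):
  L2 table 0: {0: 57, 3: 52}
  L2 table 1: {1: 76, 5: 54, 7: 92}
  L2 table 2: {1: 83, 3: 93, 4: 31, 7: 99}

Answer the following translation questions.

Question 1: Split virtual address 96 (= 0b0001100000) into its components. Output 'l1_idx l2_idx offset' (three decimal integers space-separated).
Answer: 0 3 0

Derivation:
vaddr = 96 = 0b0001100000
  top 2 bits -> l1_idx = 0
  next 3 bits -> l2_idx = 3
  bottom 5 bits -> offset = 0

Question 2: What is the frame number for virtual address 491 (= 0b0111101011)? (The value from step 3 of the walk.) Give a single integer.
Answer: 92

Derivation:
vaddr = 491: l1_idx=1, l2_idx=7
L1[1] = 1; L2[1][7] = 92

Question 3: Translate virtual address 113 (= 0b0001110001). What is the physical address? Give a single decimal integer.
vaddr = 113 = 0b0001110001
Split: l1_idx=0, l2_idx=3, offset=17
L1[0] = 2
L2[2][3] = 93
paddr = 93 * 32 + 17 = 2993

Answer: 2993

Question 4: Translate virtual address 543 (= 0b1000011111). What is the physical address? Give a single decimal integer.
vaddr = 543 = 0b1000011111
Split: l1_idx=2, l2_idx=0, offset=31
L1[2] = 0
L2[0][0] = 57
paddr = 57 * 32 + 31 = 1855

Answer: 1855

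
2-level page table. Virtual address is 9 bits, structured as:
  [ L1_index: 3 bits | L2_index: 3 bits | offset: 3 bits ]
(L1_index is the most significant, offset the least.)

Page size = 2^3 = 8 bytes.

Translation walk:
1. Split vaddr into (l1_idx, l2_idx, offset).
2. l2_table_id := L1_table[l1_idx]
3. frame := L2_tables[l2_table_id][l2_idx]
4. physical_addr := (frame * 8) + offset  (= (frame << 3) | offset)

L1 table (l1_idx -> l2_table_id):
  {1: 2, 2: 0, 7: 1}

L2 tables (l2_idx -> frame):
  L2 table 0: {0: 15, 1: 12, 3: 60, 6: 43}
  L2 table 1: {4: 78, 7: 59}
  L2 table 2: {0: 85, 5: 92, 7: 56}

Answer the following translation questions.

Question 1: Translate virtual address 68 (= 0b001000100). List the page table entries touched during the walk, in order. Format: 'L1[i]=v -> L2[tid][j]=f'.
Answer: L1[1]=2 -> L2[2][0]=85

Derivation:
vaddr = 68 = 0b001000100
Split: l1_idx=1, l2_idx=0, offset=4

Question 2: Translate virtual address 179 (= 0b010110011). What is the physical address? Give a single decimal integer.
vaddr = 179 = 0b010110011
Split: l1_idx=2, l2_idx=6, offset=3
L1[2] = 0
L2[0][6] = 43
paddr = 43 * 8 + 3 = 347

Answer: 347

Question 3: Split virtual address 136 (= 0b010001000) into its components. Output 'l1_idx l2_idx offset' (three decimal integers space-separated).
Answer: 2 1 0

Derivation:
vaddr = 136 = 0b010001000
  top 3 bits -> l1_idx = 2
  next 3 bits -> l2_idx = 1
  bottom 3 bits -> offset = 0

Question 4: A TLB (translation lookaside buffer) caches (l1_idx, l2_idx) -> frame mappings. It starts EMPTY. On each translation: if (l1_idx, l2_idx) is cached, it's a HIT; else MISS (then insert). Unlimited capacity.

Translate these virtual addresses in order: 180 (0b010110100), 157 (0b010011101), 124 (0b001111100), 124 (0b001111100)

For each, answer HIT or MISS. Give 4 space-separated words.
vaddr=180: (2,6) not in TLB -> MISS, insert
vaddr=157: (2,3) not in TLB -> MISS, insert
vaddr=124: (1,7) not in TLB -> MISS, insert
vaddr=124: (1,7) in TLB -> HIT

Answer: MISS MISS MISS HIT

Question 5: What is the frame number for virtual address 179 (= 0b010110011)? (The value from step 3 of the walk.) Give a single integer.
Answer: 43

Derivation:
vaddr = 179: l1_idx=2, l2_idx=6
L1[2] = 0; L2[0][6] = 43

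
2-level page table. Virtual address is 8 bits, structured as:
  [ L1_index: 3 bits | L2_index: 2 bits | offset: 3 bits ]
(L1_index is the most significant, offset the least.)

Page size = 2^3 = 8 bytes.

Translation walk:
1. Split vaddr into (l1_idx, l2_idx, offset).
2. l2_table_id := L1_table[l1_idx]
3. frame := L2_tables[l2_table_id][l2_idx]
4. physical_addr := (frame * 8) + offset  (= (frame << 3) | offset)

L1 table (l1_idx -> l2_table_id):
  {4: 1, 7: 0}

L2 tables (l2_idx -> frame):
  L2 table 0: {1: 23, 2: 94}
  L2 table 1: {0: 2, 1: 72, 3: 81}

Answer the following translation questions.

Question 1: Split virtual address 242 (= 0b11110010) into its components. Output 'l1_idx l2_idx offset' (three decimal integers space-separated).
vaddr = 242 = 0b11110010
  top 3 bits -> l1_idx = 7
  next 2 bits -> l2_idx = 2
  bottom 3 bits -> offset = 2

Answer: 7 2 2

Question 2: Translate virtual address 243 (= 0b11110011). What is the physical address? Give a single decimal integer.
Answer: 755

Derivation:
vaddr = 243 = 0b11110011
Split: l1_idx=7, l2_idx=2, offset=3
L1[7] = 0
L2[0][2] = 94
paddr = 94 * 8 + 3 = 755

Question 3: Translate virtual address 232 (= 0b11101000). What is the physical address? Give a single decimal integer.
vaddr = 232 = 0b11101000
Split: l1_idx=7, l2_idx=1, offset=0
L1[7] = 0
L2[0][1] = 23
paddr = 23 * 8 + 0 = 184

Answer: 184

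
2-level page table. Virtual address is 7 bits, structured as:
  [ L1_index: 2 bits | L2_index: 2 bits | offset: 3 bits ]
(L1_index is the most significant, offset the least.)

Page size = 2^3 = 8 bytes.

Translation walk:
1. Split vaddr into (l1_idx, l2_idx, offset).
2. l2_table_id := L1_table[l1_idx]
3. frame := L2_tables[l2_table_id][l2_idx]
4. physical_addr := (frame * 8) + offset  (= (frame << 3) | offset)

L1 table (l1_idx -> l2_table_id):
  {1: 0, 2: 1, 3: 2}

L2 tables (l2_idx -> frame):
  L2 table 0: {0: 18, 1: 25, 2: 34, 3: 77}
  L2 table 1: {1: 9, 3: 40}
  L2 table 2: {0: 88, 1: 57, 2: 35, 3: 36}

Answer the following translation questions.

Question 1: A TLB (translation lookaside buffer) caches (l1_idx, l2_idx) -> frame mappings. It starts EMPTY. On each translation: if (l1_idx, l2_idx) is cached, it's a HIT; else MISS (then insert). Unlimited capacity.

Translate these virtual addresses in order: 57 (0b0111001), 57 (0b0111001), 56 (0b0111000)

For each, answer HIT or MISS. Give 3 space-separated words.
Answer: MISS HIT HIT

Derivation:
vaddr=57: (1,3) not in TLB -> MISS, insert
vaddr=57: (1,3) in TLB -> HIT
vaddr=56: (1,3) in TLB -> HIT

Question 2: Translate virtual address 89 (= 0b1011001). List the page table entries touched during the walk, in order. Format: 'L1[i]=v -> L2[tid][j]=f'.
Answer: L1[2]=1 -> L2[1][3]=40

Derivation:
vaddr = 89 = 0b1011001
Split: l1_idx=2, l2_idx=3, offset=1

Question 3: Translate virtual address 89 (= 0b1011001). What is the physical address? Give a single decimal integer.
Answer: 321

Derivation:
vaddr = 89 = 0b1011001
Split: l1_idx=2, l2_idx=3, offset=1
L1[2] = 1
L2[1][3] = 40
paddr = 40 * 8 + 1 = 321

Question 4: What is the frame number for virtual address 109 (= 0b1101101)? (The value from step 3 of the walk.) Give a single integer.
Answer: 57

Derivation:
vaddr = 109: l1_idx=3, l2_idx=1
L1[3] = 2; L2[2][1] = 57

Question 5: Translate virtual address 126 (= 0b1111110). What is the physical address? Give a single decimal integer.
vaddr = 126 = 0b1111110
Split: l1_idx=3, l2_idx=3, offset=6
L1[3] = 2
L2[2][3] = 36
paddr = 36 * 8 + 6 = 294

Answer: 294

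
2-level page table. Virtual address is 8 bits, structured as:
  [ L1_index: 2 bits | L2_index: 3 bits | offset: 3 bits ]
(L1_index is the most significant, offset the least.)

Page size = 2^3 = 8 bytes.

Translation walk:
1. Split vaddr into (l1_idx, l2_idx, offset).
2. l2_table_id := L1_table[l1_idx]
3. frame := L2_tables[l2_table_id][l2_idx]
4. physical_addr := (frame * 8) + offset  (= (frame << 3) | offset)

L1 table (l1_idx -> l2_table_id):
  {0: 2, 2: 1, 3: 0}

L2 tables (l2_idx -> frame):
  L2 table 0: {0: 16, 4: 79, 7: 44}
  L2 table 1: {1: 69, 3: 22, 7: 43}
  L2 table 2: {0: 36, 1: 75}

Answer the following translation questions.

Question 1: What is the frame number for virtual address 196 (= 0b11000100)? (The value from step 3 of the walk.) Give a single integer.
Answer: 16

Derivation:
vaddr = 196: l1_idx=3, l2_idx=0
L1[3] = 0; L2[0][0] = 16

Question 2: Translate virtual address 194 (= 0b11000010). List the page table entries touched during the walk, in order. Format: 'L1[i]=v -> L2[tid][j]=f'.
Answer: L1[3]=0 -> L2[0][0]=16

Derivation:
vaddr = 194 = 0b11000010
Split: l1_idx=3, l2_idx=0, offset=2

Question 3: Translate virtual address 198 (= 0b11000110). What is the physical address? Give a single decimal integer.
Answer: 134

Derivation:
vaddr = 198 = 0b11000110
Split: l1_idx=3, l2_idx=0, offset=6
L1[3] = 0
L2[0][0] = 16
paddr = 16 * 8 + 6 = 134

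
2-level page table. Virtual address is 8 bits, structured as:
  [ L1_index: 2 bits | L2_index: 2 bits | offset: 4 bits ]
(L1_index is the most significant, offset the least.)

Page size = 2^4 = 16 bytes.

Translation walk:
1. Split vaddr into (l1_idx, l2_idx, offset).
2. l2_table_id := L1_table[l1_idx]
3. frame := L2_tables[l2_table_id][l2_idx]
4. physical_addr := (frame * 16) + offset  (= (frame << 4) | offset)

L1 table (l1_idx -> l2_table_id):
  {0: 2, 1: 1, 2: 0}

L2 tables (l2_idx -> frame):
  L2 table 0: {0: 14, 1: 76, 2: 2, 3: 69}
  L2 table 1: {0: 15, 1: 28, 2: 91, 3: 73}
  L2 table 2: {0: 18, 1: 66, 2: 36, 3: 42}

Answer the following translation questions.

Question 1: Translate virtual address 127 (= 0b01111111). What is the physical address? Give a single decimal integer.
vaddr = 127 = 0b01111111
Split: l1_idx=1, l2_idx=3, offset=15
L1[1] = 1
L2[1][3] = 73
paddr = 73 * 16 + 15 = 1183

Answer: 1183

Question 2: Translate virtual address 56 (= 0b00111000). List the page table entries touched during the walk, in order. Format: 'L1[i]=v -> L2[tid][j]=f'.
vaddr = 56 = 0b00111000
Split: l1_idx=0, l2_idx=3, offset=8

Answer: L1[0]=2 -> L2[2][3]=42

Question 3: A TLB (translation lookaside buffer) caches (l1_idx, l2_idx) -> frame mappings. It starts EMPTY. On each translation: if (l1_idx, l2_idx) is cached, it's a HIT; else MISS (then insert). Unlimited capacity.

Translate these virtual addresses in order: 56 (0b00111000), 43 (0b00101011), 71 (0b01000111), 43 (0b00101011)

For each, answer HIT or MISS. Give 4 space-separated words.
Answer: MISS MISS MISS HIT

Derivation:
vaddr=56: (0,3) not in TLB -> MISS, insert
vaddr=43: (0,2) not in TLB -> MISS, insert
vaddr=71: (1,0) not in TLB -> MISS, insert
vaddr=43: (0,2) in TLB -> HIT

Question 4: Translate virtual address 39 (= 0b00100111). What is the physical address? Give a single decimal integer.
vaddr = 39 = 0b00100111
Split: l1_idx=0, l2_idx=2, offset=7
L1[0] = 2
L2[2][2] = 36
paddr = 36 * 16 + 7 = 583

Answer: 583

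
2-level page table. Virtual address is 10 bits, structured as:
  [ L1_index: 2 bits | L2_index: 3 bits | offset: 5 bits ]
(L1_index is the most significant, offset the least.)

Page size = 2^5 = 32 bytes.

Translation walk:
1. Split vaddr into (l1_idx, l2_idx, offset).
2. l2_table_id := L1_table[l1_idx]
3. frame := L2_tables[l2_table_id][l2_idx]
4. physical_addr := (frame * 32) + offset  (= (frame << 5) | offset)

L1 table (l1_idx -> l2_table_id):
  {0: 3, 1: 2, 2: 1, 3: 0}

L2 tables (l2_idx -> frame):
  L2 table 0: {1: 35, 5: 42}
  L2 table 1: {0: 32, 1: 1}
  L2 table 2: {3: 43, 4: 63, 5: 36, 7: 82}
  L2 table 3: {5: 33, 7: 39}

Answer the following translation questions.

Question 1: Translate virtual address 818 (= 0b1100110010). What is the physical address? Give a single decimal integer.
Answer: 1138

Derivation:
vaddr = 818 = 0b1100110010
Split: l1_idx=3, l2_idx=1, offset=18
L1[3] = 0
L2[0][1] = 35
paddr = 35 * 32 + 18 = 1138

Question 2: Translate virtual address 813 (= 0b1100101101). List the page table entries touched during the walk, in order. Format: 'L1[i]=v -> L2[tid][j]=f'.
Answer: L1[3]=0 -> L2[0][1]=35

Derivation:
vaddr = 813 = 0b1100101101
Split: l1_idx=3, l2_idx=1, offset=13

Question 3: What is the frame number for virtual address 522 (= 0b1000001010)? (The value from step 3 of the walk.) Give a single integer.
Answer: 32

Derivation:
vaddr = 522: l1_idx=2, l2_idx=0
L1[2] = 1; L2[1][0] = 32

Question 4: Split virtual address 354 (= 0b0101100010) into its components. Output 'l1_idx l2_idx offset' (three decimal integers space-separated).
vaddr = 354 = 0b0101100010
  top 2 bits -> l1_idx = 1
  next 3 bits -> l2_idx = 3
  bottom 5 bits -> offset = 2

Answer: 1 3 2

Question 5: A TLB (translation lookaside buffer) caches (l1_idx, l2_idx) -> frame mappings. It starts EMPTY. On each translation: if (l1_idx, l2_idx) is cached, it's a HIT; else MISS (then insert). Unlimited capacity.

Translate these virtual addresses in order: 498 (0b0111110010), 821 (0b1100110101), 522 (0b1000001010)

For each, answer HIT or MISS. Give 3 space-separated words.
Answer: MISS MISS MISS

Derivation:
vaddr=498: (1,7) not in TLB -> MISS, insert
vaddr=821: (3,1) not in TLB -> MISS, insert
vaddr=522: (2,0) not in TLB -> MISS, insert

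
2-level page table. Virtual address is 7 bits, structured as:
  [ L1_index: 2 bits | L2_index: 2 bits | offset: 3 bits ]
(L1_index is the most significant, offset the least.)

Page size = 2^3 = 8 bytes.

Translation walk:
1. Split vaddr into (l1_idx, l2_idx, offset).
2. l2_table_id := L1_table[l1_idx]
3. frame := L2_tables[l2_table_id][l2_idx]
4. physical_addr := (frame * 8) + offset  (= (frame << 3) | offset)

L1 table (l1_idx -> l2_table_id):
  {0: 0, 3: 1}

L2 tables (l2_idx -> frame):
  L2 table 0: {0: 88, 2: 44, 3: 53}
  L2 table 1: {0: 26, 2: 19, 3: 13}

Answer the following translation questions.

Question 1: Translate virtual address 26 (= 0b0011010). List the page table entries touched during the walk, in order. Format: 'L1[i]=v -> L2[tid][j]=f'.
Answer: L1[0]=0 -> L2[0][3]=53

Derivation:
vaddr = 26 = 0b0011010
Split: l1_idx=0, l2_idx=3, offset=2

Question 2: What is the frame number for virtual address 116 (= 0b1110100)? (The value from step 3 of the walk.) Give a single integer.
Answer: 19

Derivation:
vaddr = 116: l1_idx=3, l2_idx=2
L1[3] = 1; L2[1][2] = 19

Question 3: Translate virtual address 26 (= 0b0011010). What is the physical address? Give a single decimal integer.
Answer: 426

Derivation:
vaddr = 26 = 0b0011010
Split: l1_idx=0, l2_idx=3, offset=2
L1[0] = 0
L2[0][3] = 53
paddr = 53 * 8 + 2 = 426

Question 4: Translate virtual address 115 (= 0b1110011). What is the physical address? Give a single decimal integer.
vaddr = 115 = 0b1110011
Split: l1_idx=3, l2_idx=2, offset=3
L1[3] = 1
L2[1][2] = 19
paddr = 19 * 8 + 3 = 155

Answer: 155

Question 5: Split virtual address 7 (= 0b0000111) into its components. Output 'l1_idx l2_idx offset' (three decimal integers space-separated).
vaddr = 7 = 0b0000111
  top 2 bits -> l1_idx = 0
  next 2 bits -> l2_idx = 0
  bottom 3 bits -> offset = 7

Answer: 0 0 7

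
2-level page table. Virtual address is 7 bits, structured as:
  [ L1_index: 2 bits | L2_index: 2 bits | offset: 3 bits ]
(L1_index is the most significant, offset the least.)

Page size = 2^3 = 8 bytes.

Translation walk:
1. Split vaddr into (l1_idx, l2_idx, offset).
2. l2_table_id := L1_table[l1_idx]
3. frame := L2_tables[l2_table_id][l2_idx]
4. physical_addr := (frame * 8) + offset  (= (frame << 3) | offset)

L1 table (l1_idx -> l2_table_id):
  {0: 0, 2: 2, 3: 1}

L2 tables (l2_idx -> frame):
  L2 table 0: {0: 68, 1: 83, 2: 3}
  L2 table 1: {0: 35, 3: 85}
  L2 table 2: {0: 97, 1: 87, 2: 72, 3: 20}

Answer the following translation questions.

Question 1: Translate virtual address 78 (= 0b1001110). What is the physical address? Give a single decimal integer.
Answer: 702

Derivation:
vaddr = 78 = 0b1001110
Split: l1_idx=2, l2_idx=1, offset=6
L1[2] = 2
L2[2][1] = 87
paddr = 87 * 8 + 6 = 702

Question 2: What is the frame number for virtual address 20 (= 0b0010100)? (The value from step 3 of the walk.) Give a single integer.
Answer: 3

Derivation:
vaddr = 20: l1_idx=0, l2_idx=2
L1[0] = 0; L2[0][2] = 3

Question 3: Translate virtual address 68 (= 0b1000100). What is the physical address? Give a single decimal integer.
Answer: 780

Derivation:
vaddr = 68 = 0b1000100
Split: l1_idx=2, l2_idx=0, offset=4
L1[2] = 2
L2[2][0] = 97
paddr = 97 * 8 + 4 = 780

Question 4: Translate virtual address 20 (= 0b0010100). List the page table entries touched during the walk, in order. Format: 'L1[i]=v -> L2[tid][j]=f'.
vaddr = 20 = 0b0010100
Split: l1_idx=0, l2_idx=2, offset=4

Answer: L1[0]=0 -> L2[0][2]=3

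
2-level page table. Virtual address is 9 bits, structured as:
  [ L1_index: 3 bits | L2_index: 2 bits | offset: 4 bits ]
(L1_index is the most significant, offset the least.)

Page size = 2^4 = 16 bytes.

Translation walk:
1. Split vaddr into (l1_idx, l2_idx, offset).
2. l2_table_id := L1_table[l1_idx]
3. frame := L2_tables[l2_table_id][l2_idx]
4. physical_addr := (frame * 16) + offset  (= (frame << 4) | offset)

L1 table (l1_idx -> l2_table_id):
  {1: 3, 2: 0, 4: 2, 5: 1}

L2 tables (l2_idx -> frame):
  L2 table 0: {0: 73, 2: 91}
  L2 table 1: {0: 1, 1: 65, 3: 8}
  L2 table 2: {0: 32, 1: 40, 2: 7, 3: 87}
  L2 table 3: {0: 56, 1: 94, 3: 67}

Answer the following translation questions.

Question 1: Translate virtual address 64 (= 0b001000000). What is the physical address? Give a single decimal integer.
Answer: 896

Derivation:
vaddr = 64 = 0b001000000
Split: l1_idx=1, l2_idx=0, offset=0
L1[1] = 3
L2[3][0] = 56
paddr = 56 * 16 + 0 = 896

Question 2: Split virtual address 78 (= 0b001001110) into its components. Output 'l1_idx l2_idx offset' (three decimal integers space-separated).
vaddr = 78 = 0b001001110
  top 3 bits -> l1_idx = 1
  next 2 bits -> l2_idx = 0
  bottom 4 bits -> offset = 14

Answer: 1 0 14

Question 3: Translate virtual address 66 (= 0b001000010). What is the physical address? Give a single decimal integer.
Answer: 898

Derivation:
vaddr = 66 = 0b001000010
Split: l1_idx=1, l2_idx=0, offset=2
L1[1] = 3
L2[3][0] = 56
paddr = 56 * 16 + 2 = 898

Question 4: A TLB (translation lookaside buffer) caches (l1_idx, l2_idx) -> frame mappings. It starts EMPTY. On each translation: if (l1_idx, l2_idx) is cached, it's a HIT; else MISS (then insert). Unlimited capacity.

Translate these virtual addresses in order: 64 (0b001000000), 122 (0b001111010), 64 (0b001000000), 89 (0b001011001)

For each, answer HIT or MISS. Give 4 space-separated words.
Answer: MISS MISS HIT MISS

Derivation:
vaddr=64: (1,0) not in TLB -> MISS, insert
vaddr=122: (1,3) not in TLB -> MISS, insert
vaddr=64: (1,0) in TLB -> HIT
vaddr=89: (1,1) not in TLB -> MISS, insert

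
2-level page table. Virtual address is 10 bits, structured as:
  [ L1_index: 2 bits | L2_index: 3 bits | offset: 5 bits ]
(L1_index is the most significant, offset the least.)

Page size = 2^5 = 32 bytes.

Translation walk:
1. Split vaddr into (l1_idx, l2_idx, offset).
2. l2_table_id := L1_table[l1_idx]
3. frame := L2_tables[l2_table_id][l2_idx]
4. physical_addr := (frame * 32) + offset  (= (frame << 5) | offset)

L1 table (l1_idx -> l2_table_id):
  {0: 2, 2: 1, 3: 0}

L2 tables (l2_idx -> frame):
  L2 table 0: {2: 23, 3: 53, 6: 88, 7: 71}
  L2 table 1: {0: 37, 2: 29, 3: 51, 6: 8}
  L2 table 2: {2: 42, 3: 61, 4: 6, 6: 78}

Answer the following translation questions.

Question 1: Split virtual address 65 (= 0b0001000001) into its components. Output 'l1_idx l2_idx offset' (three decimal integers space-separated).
Answer: 0 2 1

Derivation:
vaddr = 65 = 0b0001000001
  top 2 bits -> l1_idx = 0
  next 3 bits -> l2_idx = 2
  bottom 5 bits -> offset = 1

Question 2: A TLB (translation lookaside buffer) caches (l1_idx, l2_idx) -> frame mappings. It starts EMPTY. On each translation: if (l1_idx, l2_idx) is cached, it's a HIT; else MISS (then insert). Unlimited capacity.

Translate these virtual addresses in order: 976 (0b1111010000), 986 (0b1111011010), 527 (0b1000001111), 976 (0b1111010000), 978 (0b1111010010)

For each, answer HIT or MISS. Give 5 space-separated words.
Answer: MISS HIT MISS HIT HIT

Derivation:
vaddr=976: (3,6) not in TLB -> MISS, insert
vaddr=986: (3,6) in TLB -> HIT
vaddr=527: (2,0) not in TLB -> MISS, insert
vaddr=976: (3,6) in TLB -> HIT
vaddr=978: (3,6) in TLB -> HIT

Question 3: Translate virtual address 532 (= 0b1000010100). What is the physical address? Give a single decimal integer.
Answer: 1204

Derivation:
vaddr = 532 = 0b1000010100
Split: l1_idx=2, l2_idx=0, offset=20
L1[2] = 1
L2[1][0] = 37
paddr = 37 * 32 + 20 = 1204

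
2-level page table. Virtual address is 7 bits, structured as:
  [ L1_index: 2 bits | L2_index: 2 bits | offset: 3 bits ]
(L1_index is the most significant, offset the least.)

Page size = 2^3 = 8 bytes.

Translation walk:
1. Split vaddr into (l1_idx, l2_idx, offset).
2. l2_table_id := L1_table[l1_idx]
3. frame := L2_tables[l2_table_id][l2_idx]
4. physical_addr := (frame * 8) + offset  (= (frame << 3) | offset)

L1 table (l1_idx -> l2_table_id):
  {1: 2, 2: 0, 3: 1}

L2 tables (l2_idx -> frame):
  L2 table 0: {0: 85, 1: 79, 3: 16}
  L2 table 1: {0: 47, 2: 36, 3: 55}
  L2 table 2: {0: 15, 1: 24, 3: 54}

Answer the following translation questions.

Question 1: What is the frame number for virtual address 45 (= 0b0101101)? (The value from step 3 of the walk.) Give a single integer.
Answer: 24

Derivation:
vaddr = 45: l1_idx=1, l2_idx=1
L1[1] = 2; L2[2][1] = 24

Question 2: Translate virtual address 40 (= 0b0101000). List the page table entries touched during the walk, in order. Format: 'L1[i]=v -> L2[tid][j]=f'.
vaddr = 40 = 0b0101000
Split: l1_idx=1, l2_idx=1, offset=0

Answer: L1[1]=2 -> L2[2][1]=24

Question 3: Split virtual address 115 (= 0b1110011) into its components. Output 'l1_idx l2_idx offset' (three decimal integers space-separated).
vaddr = 115 = 0b1110011
  top 2 bits -> l1_idx = 3
  next 2 bits -> l2_idx = 2
  bottom 3 bits -> offset = 3

Answer: 3 2 3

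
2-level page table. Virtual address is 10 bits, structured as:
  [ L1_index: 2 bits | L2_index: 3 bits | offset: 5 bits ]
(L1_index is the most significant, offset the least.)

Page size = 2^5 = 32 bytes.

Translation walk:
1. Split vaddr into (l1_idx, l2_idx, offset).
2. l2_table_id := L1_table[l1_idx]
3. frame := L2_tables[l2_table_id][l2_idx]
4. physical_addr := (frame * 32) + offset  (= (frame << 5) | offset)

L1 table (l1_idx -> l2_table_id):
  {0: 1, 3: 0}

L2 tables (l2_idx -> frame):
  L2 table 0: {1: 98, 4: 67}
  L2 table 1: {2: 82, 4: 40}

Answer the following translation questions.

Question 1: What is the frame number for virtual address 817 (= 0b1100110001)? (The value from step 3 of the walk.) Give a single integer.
Answer: 98

Derivation:
vaddr = 817: l1_idx=3, l2_idx=1
L1[3] = 0; L2[0][1] = 98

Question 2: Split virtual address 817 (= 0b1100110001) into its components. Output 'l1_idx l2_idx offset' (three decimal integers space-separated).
vaddr = 817 = 0b1100110001
  top 2 bits -> l1_idx = 3
  next 3 bits -> l2_idx = 1
  bottom 5 bits -> offset = 17

Answer: 3 1 17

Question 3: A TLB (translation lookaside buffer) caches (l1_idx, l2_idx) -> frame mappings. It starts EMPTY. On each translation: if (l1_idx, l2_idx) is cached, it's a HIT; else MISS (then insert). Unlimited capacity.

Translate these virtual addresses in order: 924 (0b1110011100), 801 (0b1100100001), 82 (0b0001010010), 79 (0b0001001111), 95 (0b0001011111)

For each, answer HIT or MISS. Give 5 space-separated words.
Answer: MISS MISS MISS HIT HIT

Derivation:
vaddr=924: (3,4) not in TLB -> MISS, insert
vaddr=801: (3,1) not in TLB -> MISS, insert
vaddr=82: (0,2) not in TLB -> MISS, insert
vaddr=79: (0,2) in TLB -> HIT
vaddr=95: (0,2) in TLB -> HIT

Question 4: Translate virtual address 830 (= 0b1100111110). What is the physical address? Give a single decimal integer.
vaddr = 830 = 0b1100111110
Split: l1_idx=3, l2_idx=1, offset=30
L1[3] = 0
L2[0][1] = 98
paddr = 98 * 32 + 30 = 3166

Answer: 3166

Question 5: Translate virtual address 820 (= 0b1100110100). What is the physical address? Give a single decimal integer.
vaddr = 820 = 0b1100110100
Split: l1_idx=3, l2_idx=1, offset=20
L1[3] = 0
L2[0][1] = 98
paddr = 98 * 32 + 20 = 3156

Answer: 3156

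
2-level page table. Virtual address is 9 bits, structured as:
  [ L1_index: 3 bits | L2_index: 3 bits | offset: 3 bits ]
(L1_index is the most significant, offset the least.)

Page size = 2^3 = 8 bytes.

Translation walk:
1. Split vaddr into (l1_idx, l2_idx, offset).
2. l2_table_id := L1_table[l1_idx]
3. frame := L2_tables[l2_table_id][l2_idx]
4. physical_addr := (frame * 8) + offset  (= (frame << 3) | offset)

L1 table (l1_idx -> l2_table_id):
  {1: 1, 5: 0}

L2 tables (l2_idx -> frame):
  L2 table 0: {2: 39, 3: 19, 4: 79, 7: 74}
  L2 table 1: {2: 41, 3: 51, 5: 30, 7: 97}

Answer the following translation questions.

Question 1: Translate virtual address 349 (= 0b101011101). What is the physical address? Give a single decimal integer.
vaddr = 349 = 0b101011101
Split: l1_idx=5, l2_idx=3, offset=5
L1[5] = 0
L2[0][3] = 19
paddr = 19 * 8 + 5 = 157

Answer: 157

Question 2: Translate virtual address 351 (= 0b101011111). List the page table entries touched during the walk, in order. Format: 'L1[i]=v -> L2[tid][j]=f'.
vaddr = 351 = 0b101011111
Split: l1_idx=5, l2_idx=3, offset=7

Answer: L1[5]=0 -> L2[0][3]=19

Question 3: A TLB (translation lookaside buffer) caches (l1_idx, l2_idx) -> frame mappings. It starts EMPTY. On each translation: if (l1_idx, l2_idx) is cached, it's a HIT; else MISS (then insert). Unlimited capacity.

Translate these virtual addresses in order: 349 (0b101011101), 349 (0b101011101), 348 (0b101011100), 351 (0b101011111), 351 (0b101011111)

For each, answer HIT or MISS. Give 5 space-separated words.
Answer: MISS HIT HIT HIT HIT

Derivation:
vaddr=349: (5,3) not in TLB -> MISS, insert
vaddr=349: (5,3) in TLB -> HIT
vaddr=348: (5,3) in TLB -> HIT
vaddr=351: (5,3) in TLB -> HIT
vaddr=351: (5,3) in TLB -> HIT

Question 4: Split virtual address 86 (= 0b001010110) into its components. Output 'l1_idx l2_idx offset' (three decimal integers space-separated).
vaddr = 86 = 0b001010110
  top 3 bits -> l1_idx = 1
  next 3 bits -> l2_idx = 2
  bottom 3 bits -> offset = 6

Answer: 1 2 6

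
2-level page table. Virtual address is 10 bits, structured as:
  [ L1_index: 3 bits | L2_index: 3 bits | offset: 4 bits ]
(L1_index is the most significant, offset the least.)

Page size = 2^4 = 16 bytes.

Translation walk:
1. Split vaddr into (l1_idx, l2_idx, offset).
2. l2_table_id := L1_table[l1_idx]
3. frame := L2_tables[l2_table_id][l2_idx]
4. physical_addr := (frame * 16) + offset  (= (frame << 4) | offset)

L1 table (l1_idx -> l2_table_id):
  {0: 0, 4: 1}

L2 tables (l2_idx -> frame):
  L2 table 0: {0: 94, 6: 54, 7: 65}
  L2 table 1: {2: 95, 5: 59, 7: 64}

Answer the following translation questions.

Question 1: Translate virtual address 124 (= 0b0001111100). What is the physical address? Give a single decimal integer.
vaddr = 124 = 0b0001111100
Split: l1_idx=0, l2_idx=7, offset=12
L1[0] = 0
L2[0][7] = 65
paddr = 65 * 16 + 12 = 1052

Answer: 1052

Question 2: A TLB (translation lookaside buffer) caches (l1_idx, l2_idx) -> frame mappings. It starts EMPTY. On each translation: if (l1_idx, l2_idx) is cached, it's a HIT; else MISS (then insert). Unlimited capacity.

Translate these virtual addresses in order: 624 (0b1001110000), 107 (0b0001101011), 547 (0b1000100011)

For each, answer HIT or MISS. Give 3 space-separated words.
Answer: MISS MISS MISS

Derivation:
vaddr=624: (4,7) not in TLB -> MISS, insert
vaddr=107: (0,6) not in TLB -> MISS, insert
vaddr=547: (4,2) not in TLB -> MISS, insert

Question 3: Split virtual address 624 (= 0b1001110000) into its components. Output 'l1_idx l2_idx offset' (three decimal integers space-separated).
vaddr = 624 = 0b1001110000
  top 3 bits -> l1_idx = 4
  next 3 bits -> l2_idx = 7
  bottom 4 bits -> offset = 0

Answer: 4 7 0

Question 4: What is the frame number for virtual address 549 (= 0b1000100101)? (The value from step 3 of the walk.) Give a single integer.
Answer: 95

Derivation:
vaddr = 549: l1_idx=4, l2_idx=2
L1[4] = 1; L2[1][2] = 95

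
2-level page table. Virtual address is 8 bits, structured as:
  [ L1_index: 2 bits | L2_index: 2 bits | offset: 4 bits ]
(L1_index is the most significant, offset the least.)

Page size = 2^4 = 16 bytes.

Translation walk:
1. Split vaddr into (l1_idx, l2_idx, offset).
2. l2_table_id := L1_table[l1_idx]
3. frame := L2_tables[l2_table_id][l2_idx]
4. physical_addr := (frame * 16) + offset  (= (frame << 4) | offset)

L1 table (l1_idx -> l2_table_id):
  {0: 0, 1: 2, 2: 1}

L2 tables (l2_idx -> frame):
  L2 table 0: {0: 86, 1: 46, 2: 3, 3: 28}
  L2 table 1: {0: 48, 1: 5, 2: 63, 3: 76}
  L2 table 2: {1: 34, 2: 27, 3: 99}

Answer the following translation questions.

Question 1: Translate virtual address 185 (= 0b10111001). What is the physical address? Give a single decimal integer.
Answer: 1225

Derivation:
vaddr = 185 = 0b10111001
Split: l1_idx=2, l2_idx=3, offset=9
L1[2] = 1
L2[1][3] = 76
paddr = 76 * 16 + 9 = 1225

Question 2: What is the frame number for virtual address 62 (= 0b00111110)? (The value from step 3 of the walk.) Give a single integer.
vaddr = 62: l1_idx=0, l2_idx=3
L1[0] = 0; L2[0][3] = 28

Answer: 28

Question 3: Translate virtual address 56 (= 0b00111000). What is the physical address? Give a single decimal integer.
vaddr = 56 = 0b00111000
Split: l1_idx=0, l2_idx=3, offset=8
L1[0] = 0
L2[0][3] = 28
paddr = 28 * 16 + 8 = 456

Answer: 456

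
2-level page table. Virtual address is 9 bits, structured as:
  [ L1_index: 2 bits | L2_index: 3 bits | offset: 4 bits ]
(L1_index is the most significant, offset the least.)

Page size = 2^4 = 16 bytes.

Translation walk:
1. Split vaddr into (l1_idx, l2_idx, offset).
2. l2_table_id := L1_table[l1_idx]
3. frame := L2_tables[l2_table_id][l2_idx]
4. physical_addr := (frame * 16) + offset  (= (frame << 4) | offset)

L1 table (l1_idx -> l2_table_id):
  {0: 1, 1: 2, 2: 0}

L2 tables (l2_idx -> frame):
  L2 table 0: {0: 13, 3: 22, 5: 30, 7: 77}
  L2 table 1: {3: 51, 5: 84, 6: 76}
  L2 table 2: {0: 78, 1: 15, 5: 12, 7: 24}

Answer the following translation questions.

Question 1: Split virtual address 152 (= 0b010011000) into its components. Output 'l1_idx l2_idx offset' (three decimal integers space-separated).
Answer: 1 1 8

Derivation:
vaddr = 152 = 0b010011000
  top 2 bits -> l1_idx = 1
  next 3 bits -> l2_idx = 1
  bottom 4 bits -> offset = 8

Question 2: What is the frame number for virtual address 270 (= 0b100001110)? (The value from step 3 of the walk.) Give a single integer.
vaddr = 270: l1_idx=2, l2_idx=0
L1[2] = 0; L2[0][0] = 13

Answer: 13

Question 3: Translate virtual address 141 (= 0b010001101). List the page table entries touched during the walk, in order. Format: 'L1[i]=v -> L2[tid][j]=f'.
Answer: L1[1]=2 -> L2[2][0]=78

Derivation:
vaddr = 141 = 0b010001101
Split: l1_idx=1, l2_idx=0, offset=13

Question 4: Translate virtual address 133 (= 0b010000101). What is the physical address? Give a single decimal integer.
Answer: 1253

Derivation:
vaddr = 133 = 0b010000101
Split: l1_idx=1, l2_idx=0, offset=5
L1[1] = 2
L2[2][0] = 78
paddr = 78 * 16 + 5 = 1253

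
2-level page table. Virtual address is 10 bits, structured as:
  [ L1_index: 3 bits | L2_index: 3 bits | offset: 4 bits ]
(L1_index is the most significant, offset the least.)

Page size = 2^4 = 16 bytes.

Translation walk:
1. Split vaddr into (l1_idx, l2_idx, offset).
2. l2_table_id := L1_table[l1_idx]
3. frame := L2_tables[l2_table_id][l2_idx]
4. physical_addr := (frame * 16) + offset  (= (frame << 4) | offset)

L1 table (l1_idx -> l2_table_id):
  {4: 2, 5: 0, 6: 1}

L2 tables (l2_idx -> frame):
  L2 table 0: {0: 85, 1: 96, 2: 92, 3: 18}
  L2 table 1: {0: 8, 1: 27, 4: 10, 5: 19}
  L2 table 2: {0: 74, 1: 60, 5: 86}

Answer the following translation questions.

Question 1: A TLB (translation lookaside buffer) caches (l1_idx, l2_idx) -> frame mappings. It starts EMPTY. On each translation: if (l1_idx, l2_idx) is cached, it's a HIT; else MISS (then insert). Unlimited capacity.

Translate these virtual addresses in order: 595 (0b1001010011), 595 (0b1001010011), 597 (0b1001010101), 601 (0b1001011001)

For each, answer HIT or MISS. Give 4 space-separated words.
Answer: MISS HIT HIT HIT

Derivation:
vaddr=595: (4,5) not in TLB -> MISS, insert
vaddr=595: (4,5) in TLB -> HIT
vaddr=597: (4,5) in TLB -> HIT
vaddr=601: (4,5) in TLB -> HIT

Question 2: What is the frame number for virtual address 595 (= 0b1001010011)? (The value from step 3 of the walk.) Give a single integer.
Answer: 86

Derivation:
vaddr = 595: l1_idx=4, l2_idx=5
L1[4] = 2; L2[2][5] = 86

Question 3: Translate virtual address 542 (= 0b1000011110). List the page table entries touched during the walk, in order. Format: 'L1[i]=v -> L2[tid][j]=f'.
vaddr = 542 = 0b1000011110
Split: l1_idx=4, l2_idx=1, offset=14

Answer: L1[4]=2 -> L2[2][1]=60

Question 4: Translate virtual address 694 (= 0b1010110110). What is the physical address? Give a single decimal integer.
vaddr = 694 = 0b1010110110
Split: l1_idx=5, l2_idx=3, offset=6
L1[5] = 0
L2[0][3] = 18
paddr = 18 * 16 + 6 = 294

Answer: 294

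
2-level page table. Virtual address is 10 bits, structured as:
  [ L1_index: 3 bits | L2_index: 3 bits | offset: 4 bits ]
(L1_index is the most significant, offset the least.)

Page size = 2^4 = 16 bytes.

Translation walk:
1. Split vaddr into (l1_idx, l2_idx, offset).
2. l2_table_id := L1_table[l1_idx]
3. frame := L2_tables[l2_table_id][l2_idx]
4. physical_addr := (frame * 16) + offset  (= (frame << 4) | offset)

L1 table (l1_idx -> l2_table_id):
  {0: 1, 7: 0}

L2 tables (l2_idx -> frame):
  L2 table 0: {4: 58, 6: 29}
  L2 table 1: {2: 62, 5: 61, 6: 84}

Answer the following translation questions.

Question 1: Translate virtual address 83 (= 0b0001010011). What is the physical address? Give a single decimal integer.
vaddr = 83 = 0b0001010011
Split: l1_idx=0, l2_idx=5, offset=3
L1[0] = 1
L2[1][5] = 61
paddr = 61 * 16 + 3 = 979

Answer: 979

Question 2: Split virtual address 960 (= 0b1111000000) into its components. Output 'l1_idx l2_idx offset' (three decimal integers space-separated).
Answer: 7 4 0

Derivation:
vaddr = 960 = 0b1111000000
  top 3 bits -> l1_idx = 7
  next 3 bits -> l2_idx = 4
  bottom 4 bits -> offset = 0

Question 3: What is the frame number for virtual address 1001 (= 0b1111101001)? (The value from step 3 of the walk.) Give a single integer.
Answer: 29

Derivation:
vaddr = 1001: l1_idx=7, l2_idx=6
L1[7] = 0; L2[0][6] = 29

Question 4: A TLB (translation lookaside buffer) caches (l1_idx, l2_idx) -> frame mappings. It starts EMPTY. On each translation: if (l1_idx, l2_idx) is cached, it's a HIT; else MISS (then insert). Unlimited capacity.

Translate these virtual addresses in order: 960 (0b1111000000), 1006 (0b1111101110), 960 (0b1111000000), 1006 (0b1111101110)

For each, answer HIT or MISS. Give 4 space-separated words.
Answer: MISS MISS HIT HIT

Derivation:
vaddr=960: (7,4) not in TLB -> MISS, insert
vaddr=1006: (7,6) not in TLB -> MISS, insert
vaddr=960: (7,4) in TLB -> HIT
vaddr=1006: (7,6) in TLB -> HIT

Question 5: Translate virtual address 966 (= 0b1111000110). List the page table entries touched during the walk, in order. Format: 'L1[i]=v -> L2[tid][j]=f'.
vaddr = 966 = 0b1111000110
Split: l1_idx=7, l2_idx=4, offset=6

Answer: L1[7]=0 -> L2[0][4]=58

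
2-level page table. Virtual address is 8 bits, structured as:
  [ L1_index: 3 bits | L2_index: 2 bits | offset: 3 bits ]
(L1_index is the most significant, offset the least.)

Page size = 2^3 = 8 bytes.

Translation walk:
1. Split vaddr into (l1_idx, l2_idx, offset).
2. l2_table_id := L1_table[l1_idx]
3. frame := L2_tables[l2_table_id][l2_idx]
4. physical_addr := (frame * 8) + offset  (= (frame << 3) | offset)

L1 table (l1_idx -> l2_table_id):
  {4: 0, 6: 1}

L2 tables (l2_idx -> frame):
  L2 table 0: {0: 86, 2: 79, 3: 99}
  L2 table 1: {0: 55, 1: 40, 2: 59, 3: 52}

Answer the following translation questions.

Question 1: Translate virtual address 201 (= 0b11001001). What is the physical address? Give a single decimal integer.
vaddr = 201 = 0b11001001
Split: l1_idx=6, l2_idx=1, offset=1
L1[6] = 1
L2[1][1] = 40
paddr = 40 * 8 + 1 = 321

Answer: 321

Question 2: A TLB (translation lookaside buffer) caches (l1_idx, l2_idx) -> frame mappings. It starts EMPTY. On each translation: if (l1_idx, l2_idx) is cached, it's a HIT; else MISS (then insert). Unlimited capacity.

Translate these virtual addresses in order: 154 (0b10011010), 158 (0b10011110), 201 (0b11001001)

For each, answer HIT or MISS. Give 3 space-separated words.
vaddr=154: (4,3) not in TLB -> MISS, insert
vaddr=158: (4,3) in TLB -> HIT
vaddr=201: (6,1) not in TLB -> MISS, insert

Answer: MISS HIT MISS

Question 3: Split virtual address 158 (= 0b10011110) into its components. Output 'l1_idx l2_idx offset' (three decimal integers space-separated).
Answer: 4 3 6

Derivation:
vaddr = 158 = 0b10011110
  top 3 bits -> l1_idx = 4
  next 2 bits -> l2_idx = 3
  bottom 3 bits -> offset = 6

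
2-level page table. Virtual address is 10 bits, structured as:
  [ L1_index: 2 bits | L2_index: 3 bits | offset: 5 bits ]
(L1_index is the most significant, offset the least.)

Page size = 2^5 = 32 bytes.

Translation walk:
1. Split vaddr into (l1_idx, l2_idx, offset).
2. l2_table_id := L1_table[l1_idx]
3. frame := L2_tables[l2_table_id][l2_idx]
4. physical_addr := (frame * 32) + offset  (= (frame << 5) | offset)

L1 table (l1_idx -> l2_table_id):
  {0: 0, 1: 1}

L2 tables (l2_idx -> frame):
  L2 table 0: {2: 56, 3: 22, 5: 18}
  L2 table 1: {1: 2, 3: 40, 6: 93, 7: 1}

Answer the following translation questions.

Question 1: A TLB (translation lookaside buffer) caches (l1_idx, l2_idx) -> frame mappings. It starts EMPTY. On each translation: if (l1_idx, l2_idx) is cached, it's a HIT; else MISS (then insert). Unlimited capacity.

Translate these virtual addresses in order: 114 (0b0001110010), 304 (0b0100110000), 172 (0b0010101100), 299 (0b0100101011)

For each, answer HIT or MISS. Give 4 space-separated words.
Answer: MISS MISS MISS HIT

Derivation:
vaddr=114: (0,3) not in TLB -> MISS, insert
vaddr=304: (1,1) not in TLB -> MISS, insert
vaddr=172: (0,5) not in TLB -> MISS, insert
vaddr=299: (1,1) in TLB -> HIT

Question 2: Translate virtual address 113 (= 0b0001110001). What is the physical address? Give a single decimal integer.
vaddr = 113 = 0b0001110001
Split: l1_idx=0, l2_idx=3, offset=17
L1[0] = 0
L2[0][3] = 22
paddr = 22 * 32 + 17 = 721

Answer: 721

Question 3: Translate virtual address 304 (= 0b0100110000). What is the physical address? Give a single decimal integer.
Answer: 80

Derivation:
vaddr = 304 = 0b0100110000
Split: l1_idx=1, l2_idx=1, offset=16
L1[1] = 1
L2[1][1] = 2
paddr = 2 * 32 + 16 = 80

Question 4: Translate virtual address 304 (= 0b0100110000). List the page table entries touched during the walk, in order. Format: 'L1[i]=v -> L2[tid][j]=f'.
Answer: L1[1]=1 -> L2[1][1]=2

Derivation:
vaddr = 304 = 0b0100110000
Split: l1_idx=1, l2_idx=1, offset=16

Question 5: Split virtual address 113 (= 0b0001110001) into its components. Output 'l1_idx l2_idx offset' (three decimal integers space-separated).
Answer: 0 3 17

Derivation:
vaddr = 113 = 0b0001110001
  top 2 bits -> l1_idx = 0
  next 3 bits -> l2_idx = 3
  bottom 5 bits -> offset = 17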